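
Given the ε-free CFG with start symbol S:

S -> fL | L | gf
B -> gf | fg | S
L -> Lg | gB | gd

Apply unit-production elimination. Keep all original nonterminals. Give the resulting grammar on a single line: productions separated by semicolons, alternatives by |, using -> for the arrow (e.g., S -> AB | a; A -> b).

S -> Lg | fL | gB | gd | gf; B -> Lg | fL | fg | gB | gd | gf; L -> Lg | gB | gd

Unit productions: B->S, S->L.
Unit pairs (A ⇒* B via units): (B,L), (B,S), (S,L).
S: inherits non-unit rules of {L, S} → Lg | fL | gB | gd | gf.
B: inherits non-unit rules of {B, L, S} → Lg | fL | fg | gB | gd | gf.
L: inherits non-unit rules of {L} → Lg | gB | gd.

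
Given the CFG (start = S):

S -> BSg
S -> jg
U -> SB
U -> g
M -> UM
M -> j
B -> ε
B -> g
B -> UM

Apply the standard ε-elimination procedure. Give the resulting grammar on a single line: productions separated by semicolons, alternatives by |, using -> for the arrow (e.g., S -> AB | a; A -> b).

S -> Sg | jg | BSg; B -> g | UM; M -> j | UM; U -> S | g | SB

Nullable set: {B}.
S -> BSg: B nullable, giving BSg | Sg.
Drop B -> ε.
U -> SB: B nullable, giving S | SB.
Unchanged (no nullable symbols): S -> jg; B -> UM; B -> g; M -> UM; M -> j; U -> g.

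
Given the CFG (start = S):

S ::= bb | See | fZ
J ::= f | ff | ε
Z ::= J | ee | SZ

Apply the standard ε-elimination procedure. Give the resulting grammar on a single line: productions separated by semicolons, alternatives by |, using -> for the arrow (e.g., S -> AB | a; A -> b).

Nullable set: {J, Z}.
S -> fZ: Z nullable, giving f | fZ.
Drop J -> ε.
Z -> J: J nullable, giving J.
Z -> SZ: Z nullable, giving S | SZ.
Unchanged (no nullable symbols): S -> See; S -> bb; J -> f; J -> ff; Z -> ee.

S -> f | bb | fZ | See; J -> f | ff; Z -> J | S | SZ | ee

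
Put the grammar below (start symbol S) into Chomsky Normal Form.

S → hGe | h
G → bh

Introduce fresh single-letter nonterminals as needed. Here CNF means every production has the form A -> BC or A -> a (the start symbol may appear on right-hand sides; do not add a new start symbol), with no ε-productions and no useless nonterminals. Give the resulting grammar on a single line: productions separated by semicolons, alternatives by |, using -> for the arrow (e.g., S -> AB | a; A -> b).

No ε-productions.
No unit productions to eliminate.
TERM: introduce A -> b, C -> e, B -> h and substitute in every rule of length ≥2.
BIN: S -> BGC becomes S -> BD, D -> GC.

S -> h | BD; A -> b; B -> h; C -> e; D -> GC; G -> AB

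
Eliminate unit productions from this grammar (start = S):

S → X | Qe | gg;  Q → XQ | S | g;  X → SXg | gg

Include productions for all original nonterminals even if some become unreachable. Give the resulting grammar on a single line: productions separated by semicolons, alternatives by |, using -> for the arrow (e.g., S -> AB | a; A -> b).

Unit productions: Q->S, S->X.
Unit pairs (A ⇒* B via units): (Q,S), (Q,X), (S,X).
S: inherits non-unit rules of {S, X} → Qe | SXg | gg.
Q: inherits non-unit rules of {Q, S, X} → Qe | SXg | XQ | g | gg.
X: inherits non-unit rules of {X} → SXg | gg.

S -> Qe | gg | SXg; Q -> g | Qe | XQ | gg | SXg; X -> gg | SXg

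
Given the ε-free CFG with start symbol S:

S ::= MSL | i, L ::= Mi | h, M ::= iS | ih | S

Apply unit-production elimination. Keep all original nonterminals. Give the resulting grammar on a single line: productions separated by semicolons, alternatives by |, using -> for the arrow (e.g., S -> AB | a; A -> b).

Unit productions: M->S.
Unit pairs (A ⇒* B via units): (M,S).
S: inherits non-unit rules of {S} → MSL | i.
L: inherits non-unit rules of {L} → Mi | h.
M: inherits non-unit rules of {M, S} → MSL | i | iS | ih.

S -> i | MSL; L -> h | Mi; M -> i | iS | ih | MSL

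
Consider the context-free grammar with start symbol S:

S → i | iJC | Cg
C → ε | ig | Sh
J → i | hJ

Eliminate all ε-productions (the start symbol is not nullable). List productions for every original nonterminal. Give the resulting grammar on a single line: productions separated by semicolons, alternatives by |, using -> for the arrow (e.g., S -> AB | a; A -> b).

S -> g | i | Cg | iJ | iJC; C -> Sh | ig; J -> i | hJ

Nullable set: {C}.
S -> Cg: C nullable, giving Cg | g.
S -> iJC: C nullable, giving iJ | iJC.
Drop C -> ε.
Unchanged (no nullable symbols): S -> i; C -> Sh; C -> ig; J -> hJ; J -> i.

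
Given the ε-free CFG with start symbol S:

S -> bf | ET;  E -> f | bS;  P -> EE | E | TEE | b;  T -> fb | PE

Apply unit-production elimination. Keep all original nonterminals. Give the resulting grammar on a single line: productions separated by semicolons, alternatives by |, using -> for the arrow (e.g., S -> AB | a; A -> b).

Unit productions: P->E.
Unit pairs (A ⇒* B via units): (P,E).
S: inherits non-unit rules of {S} → ET | bf.
E: inherits non-unit rules of {E} → bS | f.
P: inherits non-unit rules of {E, P} → EE | TEE | b | bS | f.
T: inherits non-unit rules of {T} → PE | fb.

S -> ET | bf; E -> f | bS; P -> b | f | EE | bS | TEE; T -> PE | fb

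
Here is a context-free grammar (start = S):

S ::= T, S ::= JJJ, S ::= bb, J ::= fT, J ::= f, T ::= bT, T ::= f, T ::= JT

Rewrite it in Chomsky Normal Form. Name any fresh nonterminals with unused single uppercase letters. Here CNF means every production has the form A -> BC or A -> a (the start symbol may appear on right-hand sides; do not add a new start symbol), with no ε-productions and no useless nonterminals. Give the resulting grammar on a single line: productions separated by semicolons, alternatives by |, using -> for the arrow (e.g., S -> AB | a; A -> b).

S -> f | BB | BT | JC | JT; A -> f; B -> b; C -> JJ; J -> f | AT; T -> f | BT | JT

No ε-productions.
After unit-elimination: S -> f | JT | bT | bb | JJJ; J -> f | fT; T -> f | JT | bT.
TERM: introduce B -> b, A -> f and substitute in every rule of length ≥2.
BIN: S -> JJJ becomes S -> JC, C -> JJ.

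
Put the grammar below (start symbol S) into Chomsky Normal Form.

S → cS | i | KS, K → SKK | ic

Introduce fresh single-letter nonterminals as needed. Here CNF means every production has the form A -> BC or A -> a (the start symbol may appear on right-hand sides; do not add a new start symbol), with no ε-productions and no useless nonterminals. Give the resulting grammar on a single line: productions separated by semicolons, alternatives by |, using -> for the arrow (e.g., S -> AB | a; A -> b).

No ε-productions.
No unit productions to eliminate.
TERM: introduce B -> c, A -> i and substitute in every rule of length ≥2.
BIN: K -> SKK becomes K -> SC, C -> KK.

S -> i | BS | KS; A -> i; B -> c; C -> KK; K -> AB | SC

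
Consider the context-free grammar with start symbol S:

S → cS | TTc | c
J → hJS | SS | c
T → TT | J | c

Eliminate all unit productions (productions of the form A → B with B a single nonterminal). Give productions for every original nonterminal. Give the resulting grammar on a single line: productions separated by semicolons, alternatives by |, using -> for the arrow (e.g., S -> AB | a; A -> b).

Unit productions: T->J.
Unit pairs (A ⇒* B via units): (T,J).
S: inherits non-unit rules of {S} → TTc | c | cS.
J: inherits non-unit rules of {J} → SS | c | hJS.
T: inherits non-unit rules of {J, T} → SS | TT | c | hJS.

S -> c | cS | TTc; J -> c | SS | hJS; T -> c | SS | TT | hJS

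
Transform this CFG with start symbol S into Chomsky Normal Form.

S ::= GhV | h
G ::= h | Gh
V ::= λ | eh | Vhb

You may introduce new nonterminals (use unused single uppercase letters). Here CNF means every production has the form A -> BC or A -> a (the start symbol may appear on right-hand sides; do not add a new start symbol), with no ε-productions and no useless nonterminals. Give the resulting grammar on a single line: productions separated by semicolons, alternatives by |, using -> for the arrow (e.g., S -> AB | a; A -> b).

Nullable: {V}; after ε-elimination: S -> h | Gh | GhV; G -> h | Gh; V -> eh | hb | Vhb.
No unit productions to eliminate.
TERM: introduce B -> b, C -> e, A -> h and substitute in every rule of length ≥2.
BIN: S -> GAV becomes S -> GD, D -> AV; V -> VAB becomes V -> VE, E -> AB.

S -> h | GA | GD; A -> h; B -> b; C -> e; D -> AV; E -> AB; G -> h | GA; V -> AB | CA | VE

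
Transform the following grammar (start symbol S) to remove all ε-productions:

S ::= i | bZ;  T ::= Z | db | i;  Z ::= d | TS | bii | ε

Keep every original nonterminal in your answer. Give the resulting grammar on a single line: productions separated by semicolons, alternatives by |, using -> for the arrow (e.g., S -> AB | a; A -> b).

Nullable set: {T, Z}.
S -> bZ: Z nullable, giving b | bZ.
T -> Z: Z nullable, giving Z.
Drop Z -> ε.
Z -> TS: T nullable, giving S | TS.
Unchanged (no nullable symbols): S -> i; T -> db; T -> i; Z -> bii; Z -> d.

S -> b | i | bZ; T -> Z | i | db; Z -> S | d | TS | bii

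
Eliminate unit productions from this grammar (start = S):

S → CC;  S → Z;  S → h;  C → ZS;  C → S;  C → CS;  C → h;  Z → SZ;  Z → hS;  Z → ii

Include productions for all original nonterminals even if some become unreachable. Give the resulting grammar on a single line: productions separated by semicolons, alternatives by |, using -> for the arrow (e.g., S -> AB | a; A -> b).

S -> h | CC | SZ | hS | ii; C -> h | CC | CS | SZ | ZS | hS | ii; Z -> SZ | hS | ii

Unit productions: C->S, S->Z.
Unit pairs (A ⇒* B via units): (C,S), (C,Z), (S,Z).
S: inherits non-unit rules of {S, Z} → CC | SZ | h | hS | ii.
C: inherits non-unit rules of {C, S, Z} → CC | CS | SZ | ZS | h | hS | ii.
Z: inherits non-unit rules of {Z} → SZ | hS | ii.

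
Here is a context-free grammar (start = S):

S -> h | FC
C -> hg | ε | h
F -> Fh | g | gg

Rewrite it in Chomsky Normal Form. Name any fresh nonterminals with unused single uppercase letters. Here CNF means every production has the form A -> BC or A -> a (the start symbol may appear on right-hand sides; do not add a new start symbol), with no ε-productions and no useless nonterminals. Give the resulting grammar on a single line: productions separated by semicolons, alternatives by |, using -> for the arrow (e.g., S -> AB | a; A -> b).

Nullable: {C}; after ε-elimination: S -> F | h | FC; C -> h | hg; F -> g | Fh | gg.
After unit-elimination: S -> g | h | FC | Fh | gg; C -> h | hg; F -> g | Fh | gg.
TERM: introduce B -> g, A -> h and substitute in every rule of length ≥2.

S -> g | h | BB | FA | FC; A -> h; B -> g; C -> h | AB; F -> g | BB | FA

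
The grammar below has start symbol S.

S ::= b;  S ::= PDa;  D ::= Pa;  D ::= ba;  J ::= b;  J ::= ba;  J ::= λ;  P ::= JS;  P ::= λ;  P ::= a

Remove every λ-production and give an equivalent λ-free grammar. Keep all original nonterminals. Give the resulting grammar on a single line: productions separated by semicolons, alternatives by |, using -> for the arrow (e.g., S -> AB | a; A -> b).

Nullable set: {J, P}.
S -> PDa: P nullable, giving Da | PDa.
D -> Pa: P nullable, giving Pa | a.
Drop J -> λ.
Drop P -> λ.
P -> JS: J nullable, giving JS | S.
Unchanged (no nullable symbols): S -> b; D -> ba; J -> b; J -> ba; P -> a.

S -> b | Da | PDa; D -> a | Pa | ba; J -> b | ba; P -> S | a | JS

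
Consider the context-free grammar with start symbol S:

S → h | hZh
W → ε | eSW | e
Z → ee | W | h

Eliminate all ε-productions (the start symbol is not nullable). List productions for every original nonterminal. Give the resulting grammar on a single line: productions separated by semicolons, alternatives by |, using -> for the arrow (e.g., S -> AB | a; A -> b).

Nullable set: {W, Z}.
S -> hZh: Z nullable, giving hZh | hh.
Drop W -> ε.
W -> eSW: W nullable, giving eS | eSW.
Z -> W: W nullable, giving W.
Unchanged (no nullable symbols): S -> h; W -> e; Z -> ee; Z -> h.

S -> h | hh | hZh; W -> e | eS | eSW; Z -> W | h | ee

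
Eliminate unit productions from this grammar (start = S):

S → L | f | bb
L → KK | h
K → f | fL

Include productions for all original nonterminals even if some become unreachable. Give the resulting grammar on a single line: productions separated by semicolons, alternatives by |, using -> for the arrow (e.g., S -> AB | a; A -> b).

S -> f | h | KK | bb; K -> f | fL; L -> h | KK

Unit productions: S->L.
Unit pairs (A ⇒* B via units): (S,L).
S: inherits non-unit rules of {L, S} → KK | bb | f | h.
K: inherits non-unit rules of {K} → f | fL.
L: inherits non-unit rules of {L} → KK | h.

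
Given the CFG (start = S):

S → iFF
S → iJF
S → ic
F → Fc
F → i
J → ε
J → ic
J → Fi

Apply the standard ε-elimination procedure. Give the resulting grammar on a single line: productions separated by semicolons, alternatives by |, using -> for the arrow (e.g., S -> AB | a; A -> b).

Nullable set: {J}.
S -> iJF: J nullable, giving iF | iJF.
Drop J -> ε.
Unchanged (no nullable symbols): S -> iFF; S -> ic; F -> Fc; F -> i; J -> Fi; J -> ic.

S -> iF | ic | iFF | iJF; F -> i | Fc; J -> Fi | ic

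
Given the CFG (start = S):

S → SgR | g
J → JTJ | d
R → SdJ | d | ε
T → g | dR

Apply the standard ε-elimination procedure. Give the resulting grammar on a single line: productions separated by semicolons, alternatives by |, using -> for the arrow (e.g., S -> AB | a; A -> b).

Nullable set: {R}.
S -> SgR: R nullable, giving Sg | SgR.
Drop R -> ε.
T -> dR: R nullable, giving d | dR.
Unchanged (no nullable symbols): S -> g; J -> JTJ; J -> d; R -> SdJ; R -> d; T -> g.

S -> g | Sg | SgR; J -> d | JTJ; R -> d | SdJ; T -> d | g | dR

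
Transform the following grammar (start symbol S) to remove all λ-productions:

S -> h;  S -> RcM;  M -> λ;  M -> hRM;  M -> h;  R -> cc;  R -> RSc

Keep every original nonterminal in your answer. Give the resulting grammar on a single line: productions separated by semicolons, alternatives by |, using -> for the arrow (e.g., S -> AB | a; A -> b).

S -> h | Rc | RcM; M -> h | hR | hRM; R -> cc | RSc

Nullable set: {M}.
S -> RcM: M nullable, giving Rc | RcM.
Drop M -> λ.
M -> hRM: M nullable, giving hR | hRM.
Unchanged (no nullable symbols): S -> h; M -> h; R -> RSc; R -> cc.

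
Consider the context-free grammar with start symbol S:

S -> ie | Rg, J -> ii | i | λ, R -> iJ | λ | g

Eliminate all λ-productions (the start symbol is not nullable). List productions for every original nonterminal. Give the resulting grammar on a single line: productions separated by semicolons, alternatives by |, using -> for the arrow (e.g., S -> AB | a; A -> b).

S -> g | Rg | ie; J -> i | ii; R -> g | i | iJ

Nullable set: {J, R}.
S -> Rg: R nullable, giving Rg | g.
Drop J -> λ.
Drop R -> λ.
R -> iJ: J nullable, giving i | iJ.
Unchanged (no nullable symbols): S -> ie; J -> i; J -> ii; R -> g.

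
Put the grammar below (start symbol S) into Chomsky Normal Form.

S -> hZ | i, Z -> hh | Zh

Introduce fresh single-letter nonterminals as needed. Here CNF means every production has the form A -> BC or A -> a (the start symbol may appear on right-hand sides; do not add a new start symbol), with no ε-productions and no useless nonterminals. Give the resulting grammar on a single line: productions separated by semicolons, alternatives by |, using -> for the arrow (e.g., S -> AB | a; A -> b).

S -> i | AZ; A -> h; Z -> AA | ZA

No ε-productions.
No unit productions to eliminate.
TERM: introduce A -> h and substitute in every rule of length ≥2.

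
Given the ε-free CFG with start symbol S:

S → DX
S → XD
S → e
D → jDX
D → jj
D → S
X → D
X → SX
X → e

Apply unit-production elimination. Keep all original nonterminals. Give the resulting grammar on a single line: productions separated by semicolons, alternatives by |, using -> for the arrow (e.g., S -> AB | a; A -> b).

S -> e | DX | XD; D -> e | DX | XD | jj | jDX; X -> e | DX | SX | XD | jj | jDX

Unit productions: D->S, X->D.
Unit pairs (A ⇒* B via units): (D,S), (X,D), (X,S).
S: inherits non-unit rules of {S} → DX | XD | e.
D: inherits non-unit rules of {D, S} → DX | XD | e | jDX | jj.
X: inherits non-unit rules of {D, S, X} → DX | SX | XD | e | jDX | jj.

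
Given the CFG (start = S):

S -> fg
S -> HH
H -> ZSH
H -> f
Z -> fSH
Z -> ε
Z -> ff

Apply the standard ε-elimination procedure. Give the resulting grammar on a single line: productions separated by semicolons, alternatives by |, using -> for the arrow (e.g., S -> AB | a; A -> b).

Nullable set: {Z}.
H -> ZSH: Z nullable, giving SH | ZSH.
Drop Z -> ε.
Unchanged (no nullable symbols): S -> HH; S -> fg; H -> f; Z -> fSH; Z -> ff.

S -> HH | fg; H -> f | SH | ZSH; Z -> ff | fSH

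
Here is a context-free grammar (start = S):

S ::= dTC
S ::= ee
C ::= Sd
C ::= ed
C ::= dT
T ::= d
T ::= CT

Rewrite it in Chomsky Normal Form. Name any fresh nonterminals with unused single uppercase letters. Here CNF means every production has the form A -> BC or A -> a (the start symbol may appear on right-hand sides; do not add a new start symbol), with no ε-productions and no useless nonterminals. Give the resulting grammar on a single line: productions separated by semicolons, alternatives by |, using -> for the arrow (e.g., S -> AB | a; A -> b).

S -> AD | BB; A -> d; B -> e; C -> AT | BA | SA; D -> TC; T -> d | CT

No ε-productions.
No unit productions to eliminate.
TERM: introduce A -> d, B -> e and substitute in every rule of length ≥2.
BIN: S -> ATC becomes S -> AD, D -> TC.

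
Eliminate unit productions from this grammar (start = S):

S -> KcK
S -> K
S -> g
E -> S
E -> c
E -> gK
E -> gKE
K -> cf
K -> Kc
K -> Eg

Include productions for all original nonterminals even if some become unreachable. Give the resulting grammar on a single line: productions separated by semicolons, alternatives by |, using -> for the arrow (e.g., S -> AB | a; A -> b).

S -> g | Eg | Kc | cf | KcK; E -> c | g | Eg | Kc | cf | gK | KcK | gKE; K -> Eg | Kc | cf

Unit productions: E->S, S->K.
Unit pairs (A ⇒* B via units): (E,K), (E,S), (S,K).
S: inherits non-unit rules of {K, S} → Eg | Kc | KcK | cf | g.
E: inherits non-unit rules of {E, K, S} → Eg | Kc | KcK | c | cf | g | gK | gKE.
K: inherits non-unit rules of {K} → Eg | Kc | cf.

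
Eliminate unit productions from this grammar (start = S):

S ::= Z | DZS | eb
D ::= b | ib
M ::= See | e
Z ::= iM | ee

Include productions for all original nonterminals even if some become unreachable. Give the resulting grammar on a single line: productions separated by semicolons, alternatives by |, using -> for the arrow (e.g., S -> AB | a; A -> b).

Unit productions: S->Z.
Unit pairs (A ⇒* B via units): (S,Z).
S: inherits non-unit rules of {S, Z} → DZS | eb | ee | iM.
D: inherits non-unit rules of {D} → b | ib.
M: inherits non-unit rules of {M} → See | e.
Z: inherits non-unit rules of {Z} → ee | iM.

S -> eb | ee | iM | DZS; D -> b | ib; M -> e | See; Z -> ee | iM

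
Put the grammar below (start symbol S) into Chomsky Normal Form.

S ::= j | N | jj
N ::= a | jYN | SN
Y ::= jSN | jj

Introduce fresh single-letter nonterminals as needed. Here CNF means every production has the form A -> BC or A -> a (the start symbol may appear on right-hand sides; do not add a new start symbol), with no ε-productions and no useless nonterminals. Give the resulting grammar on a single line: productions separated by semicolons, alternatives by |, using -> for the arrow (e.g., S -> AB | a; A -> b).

S -> a | j | AA | AC | SN; A -> j; B -> YN; C -> YN; D -> SN; N -> a | AB | SN; Y -> AA | AD

No ε-productions.
After unit-elimination: S -> a | j | SN | jj | jYN; N -> a | SN | jYN; Y -> jj | jSN.
TERM: introduce A -> j and substitute in every rule of length ≥2.
BIN: N -> AYN becomes N -> AB, B -> YN; S -> AYN becomes S -> AC, C -> YN; Y -> ASN becomes Y -> AD, D -> SN.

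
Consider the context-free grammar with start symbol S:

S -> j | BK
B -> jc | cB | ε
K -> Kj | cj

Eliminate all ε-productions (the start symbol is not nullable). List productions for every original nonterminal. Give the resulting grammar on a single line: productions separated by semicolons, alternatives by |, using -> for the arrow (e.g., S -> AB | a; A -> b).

Nullable set: {B}.
S -> BK: B nullable, giving BK | K.
Drop B -> ε.
B -> cB: B nullable, giving c | cB.
Unchanged (no nullable symbols): S -> j; B -> jc; K -> Kj; K -> cj.

S -> K | j | BK; B -> c | cB | jc; K -> Kj | cj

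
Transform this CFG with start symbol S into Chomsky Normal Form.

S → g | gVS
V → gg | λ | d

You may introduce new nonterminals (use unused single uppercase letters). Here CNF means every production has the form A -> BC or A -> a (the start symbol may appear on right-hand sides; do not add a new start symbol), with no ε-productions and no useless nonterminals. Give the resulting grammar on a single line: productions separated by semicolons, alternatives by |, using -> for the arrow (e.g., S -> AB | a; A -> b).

S -> g | AB | AS; A -> g; B -> VS; V -> d | AA

Nullable: {V}; after ε-elimination: S -> g | gS | gVS; V -> d | gg.
No unit productions to eliminate.
TERM: introduce A -> g and substitute in every rule of length ≥2.
BIN: S -> AVS becomes S -> AB, B -> VS.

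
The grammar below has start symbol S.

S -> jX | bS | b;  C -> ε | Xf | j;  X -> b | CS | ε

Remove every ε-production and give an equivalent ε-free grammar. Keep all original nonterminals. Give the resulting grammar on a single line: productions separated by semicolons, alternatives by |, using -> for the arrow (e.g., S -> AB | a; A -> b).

Nullable set: {C, X}.
S -> jX: X nullable, giving j | jX.
Drop C -> ε.
C -> Xf: X nullable, giving Xf | f.
Drop X -> ε.
X -> CS: C nullable, giving CS | S.
Unchanged (no nullable symbols): S -> b; S -> bS; C -> j; X -> b.

S -> b | j | bS | jX; C -> f | j | Xf; X -> S | b | CS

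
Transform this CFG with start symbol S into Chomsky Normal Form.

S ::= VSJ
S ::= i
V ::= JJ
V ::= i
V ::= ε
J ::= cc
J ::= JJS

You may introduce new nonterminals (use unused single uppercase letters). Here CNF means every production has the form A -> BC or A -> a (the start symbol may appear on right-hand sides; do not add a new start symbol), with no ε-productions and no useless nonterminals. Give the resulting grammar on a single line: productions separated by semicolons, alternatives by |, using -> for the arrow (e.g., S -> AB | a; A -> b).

S -> i | SJ | VC; A -> c; B -> JS; C -> SJ; J -> AA | JB; V -> i | JJ

Nullable: {V}; after ε-elimination: S -> i | SJ | VSJ; J -> cc | JJS; V -> i | JJ.
No unit productions to eliminate.
TERM: introduce A -> c and substitute in every rule of length ≥2.
BIN: J -> JJS becomes J -> JB, B -> JS; S -> VSJ becomes S -> VC, C -> SJ.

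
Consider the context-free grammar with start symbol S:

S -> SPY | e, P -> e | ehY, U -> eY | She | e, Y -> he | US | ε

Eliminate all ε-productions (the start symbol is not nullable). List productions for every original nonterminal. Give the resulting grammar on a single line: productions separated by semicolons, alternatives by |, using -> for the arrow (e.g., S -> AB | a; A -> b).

S -> e | SP | SPY; P -> e | eh | ehY; U -> e | eY | She; Y -> US | he

Nullable set: {Y}.
S -> SPY: Y nullable, giving SP | SPY.
P -> ehY: Y nullable, giving eh | ehY.
U -> eY: Y nullable, giving e | eY.
Drop Y -> ε.
Unchanged (no nullable symbols): S -> e; P -> e; U -> She; U -> e; Y -> US; Y -> he.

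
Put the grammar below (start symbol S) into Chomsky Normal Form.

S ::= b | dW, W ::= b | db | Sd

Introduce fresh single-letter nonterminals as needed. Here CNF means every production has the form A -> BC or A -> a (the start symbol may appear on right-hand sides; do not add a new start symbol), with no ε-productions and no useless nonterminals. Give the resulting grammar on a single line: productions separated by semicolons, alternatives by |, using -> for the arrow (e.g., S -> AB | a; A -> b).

S -> b | AW; A -> d; B -> b; W -> b | AB | SA

No ε-productions.
No unit productions to eliminate.
TERM: introduce B -> b, A -> d and substitute in every rule of length ≥2.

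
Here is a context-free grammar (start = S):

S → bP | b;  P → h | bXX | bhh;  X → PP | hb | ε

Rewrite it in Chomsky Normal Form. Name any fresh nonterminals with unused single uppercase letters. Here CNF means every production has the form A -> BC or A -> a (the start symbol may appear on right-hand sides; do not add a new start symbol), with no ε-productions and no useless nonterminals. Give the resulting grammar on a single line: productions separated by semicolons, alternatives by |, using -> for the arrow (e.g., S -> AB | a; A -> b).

S -> b | AP; A -> b; B -> h; C -> BB; D -> XX; P -> b | h | AC | AD | AX; X -> BA | PP

Nullable: {X}; after ε-elimination: S -> b | bP; P -> b | h | bX | bXX | bhh; X -> PP | hb.
No unit productions to eliminate.
TERM: introduce A -> b, B -> h and substitute in every rule of length ≥2.
BIN: P -> ABB becomes P -> AC, C -> BB; P -> AXX becomes P -> AD, D -> XX.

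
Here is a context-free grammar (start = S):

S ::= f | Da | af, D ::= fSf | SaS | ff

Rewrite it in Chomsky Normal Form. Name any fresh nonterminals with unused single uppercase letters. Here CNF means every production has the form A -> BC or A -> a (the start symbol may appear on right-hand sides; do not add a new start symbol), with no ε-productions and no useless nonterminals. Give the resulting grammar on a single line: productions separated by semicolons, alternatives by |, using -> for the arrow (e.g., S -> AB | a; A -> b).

S -> f | AB | DA; A -> a; B -> f; C -> SB; D -> BB | BC | SE; E -> AS

No ε-productions.
No unit productions to eliminate.
TERM: introduce A -> a, B -> f and substitute in every rule of length ≥2.
BIN: D -> BSB becomes D -> BC, C -> SB; D -> SAS becomes D -> SE, E -> AS.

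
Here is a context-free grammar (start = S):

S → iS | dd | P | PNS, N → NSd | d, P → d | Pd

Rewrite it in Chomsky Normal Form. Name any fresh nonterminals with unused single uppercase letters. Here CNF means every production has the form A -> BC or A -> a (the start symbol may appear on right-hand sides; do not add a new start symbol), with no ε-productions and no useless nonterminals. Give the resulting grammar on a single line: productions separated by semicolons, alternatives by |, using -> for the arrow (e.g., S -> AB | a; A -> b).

No ε-productions.
After unit-elimination: S -> d | Pd | dd | iS | PNS; N -> d | NSd; P -> d | Pd.
TERM: introduce A -> d, B -> i and substitute in every rule of length ≥2.
BIN: N -> NSA becomes N -> NC, C -> SA; S -> PNS becomes S -> PD, D -> NS.

S -> d | AA | BS | PA | PD; A -> d; B -> i; C -> SA; D -> NS; N -> d | NC; P -> d | PA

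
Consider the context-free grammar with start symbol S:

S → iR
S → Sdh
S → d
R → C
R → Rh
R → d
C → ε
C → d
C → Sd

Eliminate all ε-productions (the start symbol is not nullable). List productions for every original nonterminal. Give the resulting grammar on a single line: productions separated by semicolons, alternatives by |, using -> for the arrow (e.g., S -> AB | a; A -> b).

Nullable set: {C, R}.
S -> iR: R nullable, giving i | iR.
Drop C -> ε.
R -> C: C nullable, giving C.
R -> Rh: R nullable, giving Rh | h.
Unchanged (no nullable symbols): S -> Sdh; S -> d; C -> Sd; C -> d; R -> d.

S -> d | i | iR | Sdh; C -> d | Sd; R -> C | d | h | Rh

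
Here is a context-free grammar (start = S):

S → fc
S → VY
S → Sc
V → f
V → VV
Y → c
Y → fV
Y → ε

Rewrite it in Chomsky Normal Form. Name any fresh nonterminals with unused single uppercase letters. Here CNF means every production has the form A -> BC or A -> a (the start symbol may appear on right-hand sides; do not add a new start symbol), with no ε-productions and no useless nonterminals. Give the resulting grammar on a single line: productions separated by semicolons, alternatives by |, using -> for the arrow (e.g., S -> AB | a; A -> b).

S -> f | BA | SA | VV | VY; A -> c; B -> f; V -> f | VV; Y -> c | BV

Nullable: {Y}; after ε-elimination: S -> V | Sc | VY | fc; V -> f | VV; Y -> c | fV.
After unit-elimination: S -> f | Sc | VV | VY | fc; V -> f | VV; Y -> c | fV.
TERM: introduce A -> c, B -> f and substitute in every rule of length ≥2.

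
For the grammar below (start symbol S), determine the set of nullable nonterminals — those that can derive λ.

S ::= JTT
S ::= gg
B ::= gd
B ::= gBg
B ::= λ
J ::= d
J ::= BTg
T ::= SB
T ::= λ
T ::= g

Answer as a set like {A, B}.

Directly nullable (have an ε-rule): {B, T}.
Not nullable: J, S — each has a terminal in every rule's right-hand side or depends on a non-nullable symbol.

{B, T}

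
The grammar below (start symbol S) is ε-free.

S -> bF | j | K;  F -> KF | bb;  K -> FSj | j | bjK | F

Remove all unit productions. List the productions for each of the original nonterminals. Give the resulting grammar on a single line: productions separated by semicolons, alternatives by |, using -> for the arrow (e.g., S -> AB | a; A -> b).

Unit productions: K->F, S->K.
Unit pairs (A ⇒* B via units): (K,F), (S,F), (S,K).
S: inherits non-unit rules of {F, K, S} → FSj | KF | bF | bb | bjK | j.
F: inherits non-unit rules of {F} → KF | bb.
K: inherits non-unit rules of {F, K} → FSj | KF | bb | bjK | j.

S -> j | KF | bF | bb | FSj | bjK; F -> KF | bb; K -> j | KF | bb | FSj | bjK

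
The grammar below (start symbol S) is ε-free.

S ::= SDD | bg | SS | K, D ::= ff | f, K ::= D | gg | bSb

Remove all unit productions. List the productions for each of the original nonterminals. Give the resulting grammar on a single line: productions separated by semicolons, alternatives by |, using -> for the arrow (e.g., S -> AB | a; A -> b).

S -> f | SS | bg | ff | gg | SDD | bSb; D -> f | ff; K -> f | ff | gg | bSb

Unit productions: K->D, S->K.
Unit pairs (A ⇒* B via units): (K,D), (S,D), (S,K).
S: inherits non-unit rules of {D, K, S} → SDD | SS | bSb | bg | f | ff | gg.
D: inherits non-unit rules of {D} → f | ff.
K: inherits non-unit rules of {D, K} → bSb | f | ff | gg.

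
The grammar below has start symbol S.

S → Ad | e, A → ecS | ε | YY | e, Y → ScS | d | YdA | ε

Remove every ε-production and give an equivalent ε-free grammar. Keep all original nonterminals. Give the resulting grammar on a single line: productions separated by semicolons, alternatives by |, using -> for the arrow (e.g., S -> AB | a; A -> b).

Nullable set: {A, Y}.
S -> Ad: A nullable, giving Ad | d.
Drop A -> ε.
A -> YY: Y, Y nullable, giving Y | YY.
Drop Y -> ε.
Y -> YdA: Y, A nullable, giving Yd | YdA | d | dA.
Unchanged (no nullable symbols): S -> e; A -> e; A -> ecS; Y -> ScS; Y -> d.

S -> d | e | Ad; A -> Y | e | YY | ecS; Y -> d | Yd | dA | ScS | YdA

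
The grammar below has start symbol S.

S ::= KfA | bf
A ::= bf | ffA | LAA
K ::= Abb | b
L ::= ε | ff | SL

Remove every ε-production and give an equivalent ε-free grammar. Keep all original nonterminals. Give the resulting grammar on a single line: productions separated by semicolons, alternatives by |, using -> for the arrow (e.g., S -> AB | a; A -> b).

Nullable set: {L}.
A -> LAA: L nullable, giving AA | LAA.
Drop L -> ε.
L -> SL: L nullable, giving S | SL.
Unchanged (no nullable symbols): S -> KfA; S -> bf; A -> bf; A -> ffA; K -> Abb; K -> b; L -> ff.

S -> bf | KfA; A -> AA | bf | LAA | ffA; K -> b | Abb; L -> S | SL | ff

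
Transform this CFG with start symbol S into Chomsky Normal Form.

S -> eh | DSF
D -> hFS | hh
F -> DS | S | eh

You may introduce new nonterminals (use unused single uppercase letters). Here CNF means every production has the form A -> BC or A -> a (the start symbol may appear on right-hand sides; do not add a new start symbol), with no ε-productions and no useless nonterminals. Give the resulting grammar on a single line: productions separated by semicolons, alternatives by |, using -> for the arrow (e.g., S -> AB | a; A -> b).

S -> BA | DG; A -> h; B -> e; C -> FS; D -> AA | AC; E -> SF; F -> BA | DE | DS; G -> SF

No ε-productions.
After unit-elimination: S -> eh | DSF; D -> hh | hFS; F -> DS | eh | DSF.
TERM: introduce B -> e, A -> h and substitute in every rule of length ≥2.
BIN: D -> AFS becomes D -> AC, C -> FS; F -> DSF becomes F -> DE, E -> SF; S -> DSF becomes S -> DG, G -> SF.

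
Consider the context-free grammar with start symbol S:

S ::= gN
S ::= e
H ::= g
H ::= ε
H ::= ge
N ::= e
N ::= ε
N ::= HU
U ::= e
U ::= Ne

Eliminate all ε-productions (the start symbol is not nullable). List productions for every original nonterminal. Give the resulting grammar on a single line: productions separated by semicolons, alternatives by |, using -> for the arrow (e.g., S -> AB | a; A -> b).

Nullable set: {H, N}.
S -> gN: N nullable, giving g | gN.
Drop H -> ε.
Drop N -> ε.
N -> HU: H nullable, giving HU | U.
U -> Ne: N nullable, giving Ne | e.
Unchanged (no nullable symbols): S -> e; H -> g; H -> ge; N -> e; U -> e.

S -> e | g | gN; H -> g | ge; N -> U | e | HU; U -> e | Ne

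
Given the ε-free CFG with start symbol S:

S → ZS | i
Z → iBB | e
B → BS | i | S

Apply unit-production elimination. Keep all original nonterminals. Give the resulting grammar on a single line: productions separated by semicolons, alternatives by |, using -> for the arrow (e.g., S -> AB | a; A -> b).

Unit productions: B->S.
Unit pairs (A ⇒* B via units): (B,S).
S: inherits non-unit rules of {S} → ZS | i.
B: inherits non-unit rules of {B, S} → BS | ZS | i.
Z: inherits non-unit rules of {Z} → e | iBB.

S -> i | ZS; B -> i | BS | ZS; Z -> e | iBB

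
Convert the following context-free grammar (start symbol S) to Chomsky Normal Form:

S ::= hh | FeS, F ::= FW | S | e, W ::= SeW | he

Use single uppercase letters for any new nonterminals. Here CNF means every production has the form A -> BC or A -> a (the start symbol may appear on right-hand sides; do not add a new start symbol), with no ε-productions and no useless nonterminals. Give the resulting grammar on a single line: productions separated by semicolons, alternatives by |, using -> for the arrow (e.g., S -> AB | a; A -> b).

No ε-productions.
After unit-elimination: S -> hh | FeS; F -> e | FW | hh | FeS; W -> he | SeW.
TERM: introduce A -> e, B -> h and substitute in every rule of length ≥2.
BIN: F -> FAS becomes F -> FC, C -> AS; S -> FAS becomes S -> FD, D -> AS; W -> SAW becomes W -> SE, E -> AW.

S -> BB | FD; A -> e; B -> h; C -> AS; D -> AS; E -> AW; F -> e | BB | FC | FW; W -> BA | SE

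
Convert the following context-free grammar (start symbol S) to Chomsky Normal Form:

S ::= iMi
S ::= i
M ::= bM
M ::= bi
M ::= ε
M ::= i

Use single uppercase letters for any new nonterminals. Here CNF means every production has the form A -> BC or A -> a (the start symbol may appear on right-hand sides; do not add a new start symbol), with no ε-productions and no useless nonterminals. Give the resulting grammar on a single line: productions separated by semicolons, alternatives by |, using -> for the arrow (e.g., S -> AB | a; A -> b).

Nullable: {M}; after ε-elimination: S -> i | ii | iMi; M -> b | i | bM | bi.
No unit productions to eliminate.
TERM: introduce A -> b, B -> i and substitute in every rule of length ≥2.
BIN: S -> BMB becomes S -> BC, C -> MB.

S -> i | BB | BC; A -> b; B -> i; C -> MB; M -> b | i | AB | AM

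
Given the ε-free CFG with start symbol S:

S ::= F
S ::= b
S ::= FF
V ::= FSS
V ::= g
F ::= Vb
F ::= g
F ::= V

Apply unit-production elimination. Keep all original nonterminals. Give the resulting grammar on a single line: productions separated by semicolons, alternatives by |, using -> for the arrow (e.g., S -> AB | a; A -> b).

S -> b | g | FF | Vb | FSS; F -> g | Vb | FSS; V -> g | FSS

Unit productions: F->V, S->F.
Unit pairs (A ⇒* B via units): (F,V), (S,F), (S,V).
S: inherits non-unit rules of {F, S, V} → FF | FSS | Vb | b | g.
F: inherits non-unit rules of {F, V} → FSS | Vb | g.
V: inherits non-unit rules of {V} → FSS | g.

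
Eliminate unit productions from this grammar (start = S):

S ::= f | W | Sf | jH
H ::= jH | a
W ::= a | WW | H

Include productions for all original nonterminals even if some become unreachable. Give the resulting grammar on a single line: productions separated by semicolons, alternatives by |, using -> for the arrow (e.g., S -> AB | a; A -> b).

S -> a | f | Sf | WW | jH; H -> a | jH; W -> a | WW | jH

Unit productions: S->W, W->H.
Unit pairs (A ⇒* B via units): (S,H), (S,W), (W,H).
S: inherits non-unit rules of {H, S, W} → Sf | WW | a | f | jH.
H: inherits non-unit rules of {H} → a | jH.
W: inherits non-unit rules of {H, W} → WW | a | jH.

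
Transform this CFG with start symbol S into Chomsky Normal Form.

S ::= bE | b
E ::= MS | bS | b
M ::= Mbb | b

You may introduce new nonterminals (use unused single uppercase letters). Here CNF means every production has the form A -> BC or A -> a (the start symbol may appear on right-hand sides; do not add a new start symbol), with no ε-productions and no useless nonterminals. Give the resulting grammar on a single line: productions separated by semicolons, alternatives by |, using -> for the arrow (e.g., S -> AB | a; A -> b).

No ε-productions.
No unit productions to eliminate.
TERM: introduce A -> b and substitute in every rule of length ≥2.
BIN: M -> MAA becomes M -> MB, B -> AA.

S -> b | AE; A -> b; B -> AA; E -> b | AS | MS; M -> b | MB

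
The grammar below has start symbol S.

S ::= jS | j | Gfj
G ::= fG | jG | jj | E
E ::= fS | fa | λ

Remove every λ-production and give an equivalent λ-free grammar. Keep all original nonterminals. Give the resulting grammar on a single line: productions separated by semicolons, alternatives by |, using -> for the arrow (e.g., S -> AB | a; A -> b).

S -> j | fj | jS | Gfj; E -> fS | fa; G -> E | f | j | fG | jG | jj

Nullable set: {E, G}.
S -> Gfj: G nullable, giving Gfj | fj.
Drop E -> λ.
G -> E: E nullable, giving E.
G -> fG: G nullable, giving f | fG.
G -> jG: G nullable, giving j | jG.
Unchanged (no nullable symbols): S -> j; S -> jS; E -> fS; E -> fa; G -> jj.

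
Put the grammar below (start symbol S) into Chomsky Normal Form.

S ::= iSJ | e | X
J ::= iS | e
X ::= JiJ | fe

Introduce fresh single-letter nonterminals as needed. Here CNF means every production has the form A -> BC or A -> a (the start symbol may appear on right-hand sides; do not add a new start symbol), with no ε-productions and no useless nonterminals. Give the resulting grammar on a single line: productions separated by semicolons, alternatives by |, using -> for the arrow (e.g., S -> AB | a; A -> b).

S -> e | AD | BC | JE; A -> i; B -> f; C -> e; D -> SJ; E -> AJ; J -> e | AS

No ε-productions.
After unit-elimination: S -> e | fe | JiJ | iSJ; J -> e | iS; X -> fe | JiJ.
TERM: introduce C -> e, B -> f, A -> i and substitute in every rule of length ≥2.
BIN: S -> ASJ becomes S -> AD, D -> SJ; S -> JAJ becomes S -> JE, E -> AJ; X -> JAJ becomes X -> JF, F -> AJ.
Drop unreachable/unproductive: X.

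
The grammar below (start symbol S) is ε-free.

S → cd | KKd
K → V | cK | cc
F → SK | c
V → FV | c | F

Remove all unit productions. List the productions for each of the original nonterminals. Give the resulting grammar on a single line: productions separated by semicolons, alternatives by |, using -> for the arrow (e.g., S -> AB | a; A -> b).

S -> cd | KKd; F -> c | SK; K -> c | FV | SK | cK | cc; V -> c | FV | SK

Unit productions: K->V, V->F.
Unit pairs (A ⇒* B via units): (K,F), (K,V), (V,F).
S: inherits non-unit rules of {S} → KKd | cd.
F: inherits non-unit rules of {F} → SK | c.
K: inherits non-unit rules of {F, K, V} → FV | SK | c | cK | cc.
V: inherits non-unit rules of {F, V} → FV | SK | c.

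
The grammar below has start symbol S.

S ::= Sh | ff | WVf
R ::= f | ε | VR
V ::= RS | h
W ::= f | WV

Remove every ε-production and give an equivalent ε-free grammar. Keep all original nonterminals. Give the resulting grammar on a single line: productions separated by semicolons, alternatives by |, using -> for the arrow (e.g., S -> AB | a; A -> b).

S -> Sh | ff | WVf; R -> V | f | VR; V -> S | h | RS; W -> f | WV

Nullable set: {R}.
Drop R -> ε.
R -> VR: R nullable, giving V | VR.
V -> RS: R nullable, giving RS | S.
Unchanged (no nullable symbols): S -> Sh; S -> WVf; S -> ff; R -> f; V -> h; W -> WV; W -> f.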